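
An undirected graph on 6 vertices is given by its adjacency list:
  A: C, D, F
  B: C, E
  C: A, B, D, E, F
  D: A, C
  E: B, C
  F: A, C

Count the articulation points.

1

Removing C increases the component count from 1 to 2, so C is a cut vertex.
By contrast removing B leaves 1 component; it is not a cut vertex. No other vertex is a cut vertex either.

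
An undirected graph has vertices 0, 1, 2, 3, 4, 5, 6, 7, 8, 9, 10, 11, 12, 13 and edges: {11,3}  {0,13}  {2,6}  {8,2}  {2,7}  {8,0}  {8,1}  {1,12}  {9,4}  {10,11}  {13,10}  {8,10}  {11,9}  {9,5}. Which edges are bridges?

1-12, 1-8, 10-11, 11-3, 11-9, 2-6, 2-7, 2-8, 4-9, 5-9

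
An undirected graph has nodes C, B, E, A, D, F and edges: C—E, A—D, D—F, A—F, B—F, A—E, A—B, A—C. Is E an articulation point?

No

Deleting E leaves 1 component (was 1) (its neighbors A, C remain connected to each other), so E is not a cut vertex.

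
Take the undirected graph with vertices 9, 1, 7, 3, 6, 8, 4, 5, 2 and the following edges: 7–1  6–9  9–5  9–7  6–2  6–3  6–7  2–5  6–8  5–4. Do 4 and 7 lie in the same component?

Yes

From 4 we can reach 1, 2, 3, 4, 5, 6, 7, 8, 9, which includes 7.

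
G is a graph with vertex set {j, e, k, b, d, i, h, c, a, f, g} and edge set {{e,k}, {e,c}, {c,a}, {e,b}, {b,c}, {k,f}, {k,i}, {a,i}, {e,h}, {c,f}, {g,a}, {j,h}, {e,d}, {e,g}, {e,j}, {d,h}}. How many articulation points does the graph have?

1

Removing e increases the component count from 1 to 2, so e is a cut vertex.
By contrast removing k leaves 1 component; it is not a cut vertex. No other vertex is a cut vertex either.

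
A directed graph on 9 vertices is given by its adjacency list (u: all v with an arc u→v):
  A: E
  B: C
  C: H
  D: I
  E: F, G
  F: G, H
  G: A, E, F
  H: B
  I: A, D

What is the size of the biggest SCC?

4

{A, E, F, G} are all mutually reachable — one SCC of size 4.
{B, C, H} are all mutually reachable — one SCC of size 3.
{D, I} are all mutually reachable — one SCC of size 2.
The largest has 4 vertices.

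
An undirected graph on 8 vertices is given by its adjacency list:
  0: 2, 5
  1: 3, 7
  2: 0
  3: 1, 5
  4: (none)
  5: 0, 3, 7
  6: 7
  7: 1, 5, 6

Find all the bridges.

The edges on the cycle 5-3-1-7-5 are not bridges since each lies on that cycle.
But removing 7-6 disconnects 7 from 6; removing 5-0 disconnects 5 from 0; removing 0-2 disconnects 0 from 2 — these are bridges.

0-2, 0-5, 6-7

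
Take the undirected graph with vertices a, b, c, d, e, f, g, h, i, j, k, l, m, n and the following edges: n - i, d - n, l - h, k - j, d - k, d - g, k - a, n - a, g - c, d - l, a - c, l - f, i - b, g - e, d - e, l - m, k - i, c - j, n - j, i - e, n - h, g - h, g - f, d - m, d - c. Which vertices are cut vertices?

Removing i increases the component count from 1 to 2, so i is a cut vertex.
By contrast removing d leaves 1 component; it is not a cut vertex. No other vertex is a cut vertex either.

i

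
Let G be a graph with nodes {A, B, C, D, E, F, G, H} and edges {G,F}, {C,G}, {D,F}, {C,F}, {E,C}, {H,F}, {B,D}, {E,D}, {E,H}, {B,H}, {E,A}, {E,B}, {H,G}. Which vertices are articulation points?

E

Removing E increases the component count from 1 to 2, so E is a cut vertex.
By contrast removing A leaves 1 component; it is not a cut vertex. No other vertex is a cut vertex either.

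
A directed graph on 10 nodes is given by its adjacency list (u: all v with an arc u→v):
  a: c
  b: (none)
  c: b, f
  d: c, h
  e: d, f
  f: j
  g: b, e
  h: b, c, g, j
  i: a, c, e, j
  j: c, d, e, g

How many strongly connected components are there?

4

{c, d, e, f, g, h, j} are all mutually reachable — one SCC of size 7.
{i} is an SCC by itself.
{a} is an SCC by itself.
{b} is an SCC by itself.
That gives 4 strongly connected components.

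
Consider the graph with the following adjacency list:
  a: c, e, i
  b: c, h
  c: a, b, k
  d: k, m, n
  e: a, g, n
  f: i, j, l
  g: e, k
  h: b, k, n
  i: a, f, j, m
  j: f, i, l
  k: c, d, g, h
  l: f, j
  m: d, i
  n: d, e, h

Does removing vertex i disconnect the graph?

Deleting i raises the number of components from 1 to 2, so i is a cut vertex.

Yes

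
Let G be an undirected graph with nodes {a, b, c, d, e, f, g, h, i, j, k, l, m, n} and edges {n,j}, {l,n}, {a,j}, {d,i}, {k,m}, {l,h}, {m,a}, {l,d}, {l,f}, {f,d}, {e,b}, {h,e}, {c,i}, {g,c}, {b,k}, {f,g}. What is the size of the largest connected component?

Starting from a we can reach a, b, c, d, e, f, g, h, i, j, k, l, m, n. That is one component of size 14.
The largest has 14 vertices.

14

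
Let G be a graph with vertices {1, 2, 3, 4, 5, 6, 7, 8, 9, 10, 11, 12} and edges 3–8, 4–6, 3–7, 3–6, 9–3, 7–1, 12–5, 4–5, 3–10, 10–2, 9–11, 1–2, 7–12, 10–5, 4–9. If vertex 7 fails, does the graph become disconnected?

Deleting 7 leaves 1 component (was 1) (its neighbors 1, 3, 12 remain connected to each other), so 7 is not a cut vertex.

No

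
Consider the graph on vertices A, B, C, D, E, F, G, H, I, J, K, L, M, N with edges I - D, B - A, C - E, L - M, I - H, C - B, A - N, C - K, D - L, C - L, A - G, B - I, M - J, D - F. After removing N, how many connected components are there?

With N gone, the remaining components are: {A, B, C, D, E, F, G, H, I, J, K, L, M}.
That is 1 component.

1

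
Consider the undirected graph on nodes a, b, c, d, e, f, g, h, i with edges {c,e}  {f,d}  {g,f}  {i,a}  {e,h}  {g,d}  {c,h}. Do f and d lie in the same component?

From f we can reach d, f, g, which includes d.

Yes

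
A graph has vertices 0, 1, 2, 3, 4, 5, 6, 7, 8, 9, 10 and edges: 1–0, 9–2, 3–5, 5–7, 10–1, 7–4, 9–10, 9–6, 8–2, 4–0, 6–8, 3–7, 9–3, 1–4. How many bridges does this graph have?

0

The edges on the cycle 9-10-1-4-7-5-3-9 are not bridges since each lies on that cycle.
Every edge lies on some cycle, so there are no bridges.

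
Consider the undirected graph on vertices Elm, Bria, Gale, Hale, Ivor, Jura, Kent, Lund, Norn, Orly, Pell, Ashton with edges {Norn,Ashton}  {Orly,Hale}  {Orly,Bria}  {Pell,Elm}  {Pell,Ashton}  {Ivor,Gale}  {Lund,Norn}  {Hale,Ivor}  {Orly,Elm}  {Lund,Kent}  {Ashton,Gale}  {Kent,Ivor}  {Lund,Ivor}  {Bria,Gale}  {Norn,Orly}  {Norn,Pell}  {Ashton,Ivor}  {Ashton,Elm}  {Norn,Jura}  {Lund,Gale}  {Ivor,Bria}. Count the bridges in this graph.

The edges on the cycle Lund-Norn-Pell-Ashton-Ivor-Lund are not bridges since each lies on that cycle.
But removing Norn - Jura disconnects Norn from Jura — this is a bridge.

1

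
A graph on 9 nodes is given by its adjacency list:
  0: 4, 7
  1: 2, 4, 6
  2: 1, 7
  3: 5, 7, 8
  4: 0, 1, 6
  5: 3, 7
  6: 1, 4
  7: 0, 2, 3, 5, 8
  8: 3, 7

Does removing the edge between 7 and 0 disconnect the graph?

After removing 7-0, the path 7-2-1-4-0 still connects them, so the edge is not a bridge.

No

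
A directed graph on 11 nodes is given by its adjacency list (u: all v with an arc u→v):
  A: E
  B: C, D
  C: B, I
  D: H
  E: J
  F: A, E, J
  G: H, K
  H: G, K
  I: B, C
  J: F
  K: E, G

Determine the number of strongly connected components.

{A, E, F, J} are all mutually reachable — one SCC of size 4.
{G, H, K} are all mutually reachable — one SCC of size 3.
{B, C, I} are all mutually reachable — one SCC of size 3.
{D} is an SCC by itself.
That gives 4 strongly connected components.

4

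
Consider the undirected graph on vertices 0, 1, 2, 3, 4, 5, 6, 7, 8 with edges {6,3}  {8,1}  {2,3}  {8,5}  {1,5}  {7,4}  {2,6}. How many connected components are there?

4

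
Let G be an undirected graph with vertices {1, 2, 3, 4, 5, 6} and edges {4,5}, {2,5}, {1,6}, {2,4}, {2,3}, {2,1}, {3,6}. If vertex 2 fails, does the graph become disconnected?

Deleting 2 raises the number of components from 1 to 2, so 2 is a cut vertex.

Yes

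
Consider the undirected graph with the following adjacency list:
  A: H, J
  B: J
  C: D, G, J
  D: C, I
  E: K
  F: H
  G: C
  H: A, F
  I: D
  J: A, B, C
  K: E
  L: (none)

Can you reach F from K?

No

The component containing K is {E, K}, and F is not in it.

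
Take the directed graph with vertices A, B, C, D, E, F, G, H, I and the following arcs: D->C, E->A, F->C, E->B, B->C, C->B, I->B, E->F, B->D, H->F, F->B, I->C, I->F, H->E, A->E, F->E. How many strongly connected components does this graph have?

5

{B, C, D} are all mutually reachable — one SCC of size 3.
{A, E, F} are all mutually reachable — one SCC of size 3.
{G} is an SCC by itself.
{H} is an SCC by itself.
{I} is an SCC by itself.
That gives 5 strongly connected components.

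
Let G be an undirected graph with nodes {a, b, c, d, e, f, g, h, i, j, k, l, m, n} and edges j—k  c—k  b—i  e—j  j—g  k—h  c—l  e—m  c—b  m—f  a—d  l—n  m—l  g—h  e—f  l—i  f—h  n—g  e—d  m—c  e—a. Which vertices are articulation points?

Removing e increases the component count from 1 to 2, so e is a cut vertex.
By contrast removing j leaves 1 component; it is not a cut vertex. No other vertex is a cut vertex either.

e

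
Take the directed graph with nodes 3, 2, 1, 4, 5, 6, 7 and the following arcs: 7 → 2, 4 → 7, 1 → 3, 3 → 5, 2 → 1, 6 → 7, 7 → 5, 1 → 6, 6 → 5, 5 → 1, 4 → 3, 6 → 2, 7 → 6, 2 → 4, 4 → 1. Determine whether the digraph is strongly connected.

Yes

From 2 we can reach every vertex (1, 2, 3, 4, 5, 6, 7), and every vertex can reach 2 (1, 2, 3, 4, 5, 6, 7). So the whole graph is one strongly connected component.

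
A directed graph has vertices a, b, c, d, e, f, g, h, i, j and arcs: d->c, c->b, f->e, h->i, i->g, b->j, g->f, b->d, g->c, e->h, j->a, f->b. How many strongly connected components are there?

{e, f, g, h, i} are all mutually reachable — one SCC of size 5.
{b, c, d} are all mutually reachable — one SCC of size 3.
{a} is an SCC by itself.
{j} is an SCC by itself.
That gives 4 strongly connected components.

4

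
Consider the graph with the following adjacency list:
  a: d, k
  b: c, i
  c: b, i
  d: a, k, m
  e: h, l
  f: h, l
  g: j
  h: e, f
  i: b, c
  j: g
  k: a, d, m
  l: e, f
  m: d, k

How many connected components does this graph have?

Starting from g we can reach g, j. That is one component of size 2.
Starting from b we can reach b, c, i. That is one component of size 3.
Starting from e we can reach e, f, h, l. That is one component of size 4.
Starting from a we can reach a, d, k, m. That is one component of size 4.
Total: 4 components.

4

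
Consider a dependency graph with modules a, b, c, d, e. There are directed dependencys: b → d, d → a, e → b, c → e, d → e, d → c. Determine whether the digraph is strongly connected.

No

There is no directed path from a to c, so the graph is not strongly connected.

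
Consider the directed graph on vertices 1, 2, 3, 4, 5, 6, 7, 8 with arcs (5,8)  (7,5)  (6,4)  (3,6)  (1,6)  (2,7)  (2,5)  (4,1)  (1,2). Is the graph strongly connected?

There is no directed path from 1 to 3, so the graph is not strongly connected.

No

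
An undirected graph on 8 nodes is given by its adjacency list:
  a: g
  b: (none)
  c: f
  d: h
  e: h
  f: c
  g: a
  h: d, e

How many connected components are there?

b is isolated — a component by itself.
Starting from c we can reach c, f. That is one component of size 2.
Starting from a we can reach a, g. That is one component of size 2.
Starting from d we can reach d, e, h. That is one component of size 3.
Total: 4 components.

4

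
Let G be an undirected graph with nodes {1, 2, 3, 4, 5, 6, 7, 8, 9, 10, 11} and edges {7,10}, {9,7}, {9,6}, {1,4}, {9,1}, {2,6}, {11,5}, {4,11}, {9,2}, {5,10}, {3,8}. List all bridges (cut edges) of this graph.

The edges on the cycle 9-2-6-9 are not bridges since each lies on that cycle.
But removing 3-8 disconnects 3 from 8 — this is a bridge.

3-8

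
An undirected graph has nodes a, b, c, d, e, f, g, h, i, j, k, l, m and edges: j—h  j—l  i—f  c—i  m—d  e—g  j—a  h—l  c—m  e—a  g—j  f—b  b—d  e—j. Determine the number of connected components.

3

k is isolated — a component by itself.
Starting from b we can reach b, c, d, f, i, m. That is one component of size 6.
Starting from a we can reach a, e, g, h, j, l. That is one component of size 6.
Total: 3 components.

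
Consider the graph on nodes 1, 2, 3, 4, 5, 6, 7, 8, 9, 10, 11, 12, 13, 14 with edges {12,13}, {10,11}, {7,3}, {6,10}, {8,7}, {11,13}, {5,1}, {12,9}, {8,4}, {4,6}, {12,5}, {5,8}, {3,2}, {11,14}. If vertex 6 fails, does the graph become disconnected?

Deleting 6 leaves 1 component (was 1) (its neighbors 4, 10 remain connected to each other), so 6 is not a cut vertex.

No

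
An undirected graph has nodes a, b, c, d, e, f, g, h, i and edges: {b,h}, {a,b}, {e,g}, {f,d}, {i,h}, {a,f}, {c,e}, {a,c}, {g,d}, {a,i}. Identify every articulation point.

Removing a increases the component count from 1 to 2, so a is a cut vertex.
By contrast removing f leaves 1 component; it is not a cut vertex. No other vertex is a cut vertex either.

a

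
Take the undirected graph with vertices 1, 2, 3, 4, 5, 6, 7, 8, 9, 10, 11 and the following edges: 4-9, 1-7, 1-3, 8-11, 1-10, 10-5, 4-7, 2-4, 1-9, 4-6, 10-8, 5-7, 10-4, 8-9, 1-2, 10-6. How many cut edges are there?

The edges on the cycle 10-5-7-4-10 are not bridges since each lies on that cycle.
But removing 8-11 disconnects 8 from 11; removing 1-3 disconnects 1 from 3 — these are bridges.
That makes 2 bridges.

2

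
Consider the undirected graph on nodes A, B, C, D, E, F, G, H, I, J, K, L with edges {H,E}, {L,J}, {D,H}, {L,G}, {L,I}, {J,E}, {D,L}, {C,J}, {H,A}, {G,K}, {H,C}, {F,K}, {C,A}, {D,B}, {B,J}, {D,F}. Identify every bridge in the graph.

The edges on the cycle H-C-A-H are not bridges since each lies on that cycle.
But removing I–L disconnects I from L — this is a bridge.

I-L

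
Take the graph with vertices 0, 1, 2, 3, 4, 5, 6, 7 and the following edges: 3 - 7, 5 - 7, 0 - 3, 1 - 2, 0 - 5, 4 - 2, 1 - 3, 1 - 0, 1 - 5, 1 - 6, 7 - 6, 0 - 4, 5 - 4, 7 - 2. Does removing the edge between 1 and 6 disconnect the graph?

No

After removing 1 - 6, the path 1-5-7-6 still connects them, so the edge is not a bridge.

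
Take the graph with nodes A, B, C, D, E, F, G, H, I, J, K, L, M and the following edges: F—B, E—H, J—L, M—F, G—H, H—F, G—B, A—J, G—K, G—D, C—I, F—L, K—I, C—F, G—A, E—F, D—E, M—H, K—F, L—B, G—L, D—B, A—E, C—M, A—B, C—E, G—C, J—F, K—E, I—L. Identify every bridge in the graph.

none

The edges on the cycle G-C-M-H-G are not bridges since each lies on that cycle.
Every edge lies on some cycle, so there are no bridges.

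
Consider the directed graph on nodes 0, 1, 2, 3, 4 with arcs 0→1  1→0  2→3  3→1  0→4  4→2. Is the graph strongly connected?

From 1 we can reach every vertex (0, 1, 2, 3, 4), and every vertex can reach 1 (0, 1, 2, 3, 4). So the whole graph is one strongly connected component.

Yes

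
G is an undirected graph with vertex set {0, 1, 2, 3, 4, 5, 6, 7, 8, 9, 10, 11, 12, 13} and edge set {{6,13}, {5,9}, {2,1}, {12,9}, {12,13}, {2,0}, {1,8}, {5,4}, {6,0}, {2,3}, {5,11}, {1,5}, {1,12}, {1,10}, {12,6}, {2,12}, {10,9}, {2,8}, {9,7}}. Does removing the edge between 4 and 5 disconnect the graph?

Yes

Removing 4-5 leaves no path between 4 and 5: the component count goes from 1 to 2. So it is a bridge.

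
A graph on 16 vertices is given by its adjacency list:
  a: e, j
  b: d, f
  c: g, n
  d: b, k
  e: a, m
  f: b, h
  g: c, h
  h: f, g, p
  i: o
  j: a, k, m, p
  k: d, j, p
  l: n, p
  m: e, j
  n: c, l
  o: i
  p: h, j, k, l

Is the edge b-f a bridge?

No

After removing b-f, the path b-d-k-p-h-f still connects them, so the edge is not a bridge.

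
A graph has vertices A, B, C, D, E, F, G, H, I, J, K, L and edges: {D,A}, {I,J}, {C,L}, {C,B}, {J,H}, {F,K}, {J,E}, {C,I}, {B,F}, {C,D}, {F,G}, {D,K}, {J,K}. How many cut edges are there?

5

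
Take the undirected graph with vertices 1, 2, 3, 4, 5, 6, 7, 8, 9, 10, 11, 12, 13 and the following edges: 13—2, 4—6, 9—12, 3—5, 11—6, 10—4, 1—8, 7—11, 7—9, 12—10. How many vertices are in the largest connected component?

7

Starting from 1 we can reach 1, 8. That is one component of size 2.
Starting from 3 we can reach 3, 5. That is one component of size 2.
Starting from 2 we can reach 2, 13. That is one component of size 2.
Starting from 4 we can reach 4, 6, 7, 9, 10, 11, 12. That is one component of size 7.
The largest has 7 vertices.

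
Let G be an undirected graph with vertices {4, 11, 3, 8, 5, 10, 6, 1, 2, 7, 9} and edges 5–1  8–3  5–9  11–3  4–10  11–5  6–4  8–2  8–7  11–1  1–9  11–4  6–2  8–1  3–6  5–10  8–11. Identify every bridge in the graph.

7-8

The edges on the cycle 11-3-6-4-10-5-11 are not bridges since each lies on that cycle.
But removing 8–7 disconnects 8 from 7 — this is a bridge.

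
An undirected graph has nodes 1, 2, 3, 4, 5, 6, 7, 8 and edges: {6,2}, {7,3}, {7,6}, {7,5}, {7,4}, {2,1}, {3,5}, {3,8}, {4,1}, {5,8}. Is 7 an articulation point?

Yes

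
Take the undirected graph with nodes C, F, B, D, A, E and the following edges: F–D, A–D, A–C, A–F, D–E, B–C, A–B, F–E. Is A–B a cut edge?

No

After removing A–B, the path A-C-B still connects them, so the edge is not a bridge.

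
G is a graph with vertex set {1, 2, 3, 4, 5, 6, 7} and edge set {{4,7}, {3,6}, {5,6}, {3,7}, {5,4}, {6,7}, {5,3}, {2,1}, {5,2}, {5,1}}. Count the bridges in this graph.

0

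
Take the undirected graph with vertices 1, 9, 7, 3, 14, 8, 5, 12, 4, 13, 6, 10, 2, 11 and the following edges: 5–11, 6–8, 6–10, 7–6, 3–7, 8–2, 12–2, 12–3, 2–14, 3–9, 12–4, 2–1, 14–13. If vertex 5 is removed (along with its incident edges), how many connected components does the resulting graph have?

2

With 5 gone, the remaining components are: {11}; {1, 2, 3, 4, 6, 7, 8, 9, 10, 12, 13, 14}.
That is 2 components.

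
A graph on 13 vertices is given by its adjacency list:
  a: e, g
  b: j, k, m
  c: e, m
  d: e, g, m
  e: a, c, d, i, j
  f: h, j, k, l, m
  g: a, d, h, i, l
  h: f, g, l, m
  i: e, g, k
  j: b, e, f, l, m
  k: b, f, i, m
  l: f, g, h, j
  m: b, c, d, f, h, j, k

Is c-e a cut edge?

After removing c-e, the path c-m-j-e still connects them, so the edge is not a bridge.

No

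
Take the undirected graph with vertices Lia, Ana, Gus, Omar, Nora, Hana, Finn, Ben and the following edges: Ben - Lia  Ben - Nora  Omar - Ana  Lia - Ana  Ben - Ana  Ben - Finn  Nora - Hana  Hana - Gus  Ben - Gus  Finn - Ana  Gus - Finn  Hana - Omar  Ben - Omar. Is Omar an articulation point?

No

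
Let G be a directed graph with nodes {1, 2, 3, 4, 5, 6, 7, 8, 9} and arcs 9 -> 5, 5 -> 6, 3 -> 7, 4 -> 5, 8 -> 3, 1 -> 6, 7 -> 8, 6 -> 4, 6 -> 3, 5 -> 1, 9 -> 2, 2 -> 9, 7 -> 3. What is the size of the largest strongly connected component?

4

{1, 4, 5, 6} are all mutually reachable — one SCC of size 4.
{3, 7, 8} are all mutually reachable — one SCC of size 3.
{2, 9} are all mutually reachable — one SCC of size 2.
The largest has 4 vertices.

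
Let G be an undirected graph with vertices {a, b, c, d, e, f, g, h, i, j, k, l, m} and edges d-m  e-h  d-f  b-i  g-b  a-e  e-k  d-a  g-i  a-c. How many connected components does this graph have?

4

j is isolated — a component by itself.
l is isolated — a component by itself.
Starting from b we can reach b, g, i. That is one component of size 3.
Starting from a we can reach a, c, d, e, f, h, k, m. That is one component of size 8.
Total: 4 components.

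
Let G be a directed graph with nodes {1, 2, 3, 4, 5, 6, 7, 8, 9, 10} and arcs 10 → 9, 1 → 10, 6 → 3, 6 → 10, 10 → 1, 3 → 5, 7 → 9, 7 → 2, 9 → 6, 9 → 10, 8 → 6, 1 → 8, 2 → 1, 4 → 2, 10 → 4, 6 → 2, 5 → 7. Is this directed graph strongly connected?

Yes

From 4 we can reach every vertex (1, 2, 3, 4, 5, 6, 7, 8, 9, 10), and every vertex can reach 4 (1, 2, 3, 4, 5, 6, 7, 8, 9, 10). So the whole graph is one strongly connected component.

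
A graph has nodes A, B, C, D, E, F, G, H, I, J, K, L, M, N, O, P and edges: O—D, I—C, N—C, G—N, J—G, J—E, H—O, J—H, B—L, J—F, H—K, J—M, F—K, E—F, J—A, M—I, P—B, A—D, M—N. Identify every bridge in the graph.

B-L, B-P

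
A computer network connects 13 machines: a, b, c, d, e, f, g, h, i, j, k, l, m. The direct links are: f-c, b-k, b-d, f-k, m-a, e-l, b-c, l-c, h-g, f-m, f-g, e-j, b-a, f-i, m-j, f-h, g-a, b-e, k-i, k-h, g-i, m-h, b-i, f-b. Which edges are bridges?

b-d

The edges on the cycle f-b-e-l-c-f are not bridges since each lies on that cycle.
But removing b-d disconnects b from d — this is a bridge.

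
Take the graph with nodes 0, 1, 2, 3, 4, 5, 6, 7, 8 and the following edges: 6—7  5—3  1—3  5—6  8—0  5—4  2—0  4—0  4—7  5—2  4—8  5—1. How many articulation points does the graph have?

1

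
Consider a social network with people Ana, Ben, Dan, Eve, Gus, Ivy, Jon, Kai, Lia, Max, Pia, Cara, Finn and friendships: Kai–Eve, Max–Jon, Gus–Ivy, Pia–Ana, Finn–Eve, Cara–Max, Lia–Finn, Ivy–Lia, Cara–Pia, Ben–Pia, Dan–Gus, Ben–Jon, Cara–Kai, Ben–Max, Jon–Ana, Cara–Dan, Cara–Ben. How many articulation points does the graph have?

1

Removing Cara increases the component count from 1 to 2, so Cara is a cut vertex.
By contrast removing Ana leaves 1 component; it is not a cut vertex. No other vertex is a cut vertex either.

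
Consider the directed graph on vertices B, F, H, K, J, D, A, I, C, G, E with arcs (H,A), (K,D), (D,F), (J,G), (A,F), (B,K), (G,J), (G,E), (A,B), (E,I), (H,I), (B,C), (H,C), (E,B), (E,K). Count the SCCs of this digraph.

10

{G, J} are all mutually reachable — one SCC of size 2.
{C} is an SCC by itself.
{D} is an SCC by itself.
{K} is an SCC by itself.
{A} is an SCC by itself.
(and 5 more singleton SCCs)
That gives 10 strongly connected components.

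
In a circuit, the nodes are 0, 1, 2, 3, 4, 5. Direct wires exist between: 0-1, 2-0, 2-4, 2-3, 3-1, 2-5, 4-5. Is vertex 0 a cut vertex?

No

Deleting 0 leaves 1 component (was 1) (its neighbors 1, 2 remain connected to each other), so 0 is not a cut vertex.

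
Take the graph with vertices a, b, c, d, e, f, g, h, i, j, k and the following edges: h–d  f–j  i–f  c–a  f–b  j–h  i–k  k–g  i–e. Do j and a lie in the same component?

No

The component containing j is {b, d, e, f, g, h, i, j, k}, and a is not in it.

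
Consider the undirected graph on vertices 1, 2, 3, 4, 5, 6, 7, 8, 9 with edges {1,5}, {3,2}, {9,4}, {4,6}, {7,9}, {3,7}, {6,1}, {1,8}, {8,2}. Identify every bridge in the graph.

1-5

The edges on the cycle 3-7-9-4-6-1-8-2-3 are not bridges since each lies on that cycle.
But removing 5—1 disconnects 5 from 1 — this is a bridge.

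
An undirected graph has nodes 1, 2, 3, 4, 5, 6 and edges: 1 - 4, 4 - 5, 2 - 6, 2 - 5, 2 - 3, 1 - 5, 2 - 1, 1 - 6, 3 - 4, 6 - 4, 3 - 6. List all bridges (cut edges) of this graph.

none

The edges on the cycle 2-3-6-2 are not bridges since each lies on that cycle.
Every edge lies on some cycle, so there are no bridges.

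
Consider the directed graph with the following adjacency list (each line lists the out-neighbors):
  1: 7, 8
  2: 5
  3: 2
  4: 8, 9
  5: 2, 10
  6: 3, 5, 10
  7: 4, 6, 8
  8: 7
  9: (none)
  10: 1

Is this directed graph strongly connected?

There is no directed path from 9 to 3, so the graph is not strongly connected.

No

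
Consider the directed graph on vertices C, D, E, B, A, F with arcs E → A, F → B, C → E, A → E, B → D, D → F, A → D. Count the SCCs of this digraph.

3

{B, D, F} are all mutually reachable — one SCC of size 3.
{A, E} are all mutually reachable — one SCC of size 2.
{C} is an SCC by itself.
That gives 3 strongly connected components.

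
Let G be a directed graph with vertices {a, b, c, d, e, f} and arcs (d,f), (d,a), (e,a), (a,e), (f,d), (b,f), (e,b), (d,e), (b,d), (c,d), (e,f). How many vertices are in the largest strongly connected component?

{a, b, d, e, f} are all mutually reachable — one SCC of size 5.
{c} is an SCC by itself.
The largest has 5 vertices.

5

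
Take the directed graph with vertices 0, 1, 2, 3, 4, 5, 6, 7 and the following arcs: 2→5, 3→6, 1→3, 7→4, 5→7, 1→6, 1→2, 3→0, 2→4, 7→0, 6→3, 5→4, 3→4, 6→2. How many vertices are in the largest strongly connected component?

2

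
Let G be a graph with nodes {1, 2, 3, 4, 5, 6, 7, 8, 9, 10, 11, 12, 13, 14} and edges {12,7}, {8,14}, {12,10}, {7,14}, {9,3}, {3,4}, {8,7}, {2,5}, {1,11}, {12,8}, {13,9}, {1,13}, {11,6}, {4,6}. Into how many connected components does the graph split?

3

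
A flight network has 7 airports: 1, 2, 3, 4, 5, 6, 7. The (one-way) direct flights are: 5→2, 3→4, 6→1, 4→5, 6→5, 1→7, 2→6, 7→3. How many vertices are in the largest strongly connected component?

{1, 2, 3, 4, 5, 6, 7} are all mutually reachable — one SCC of size 7.
The largest has 7 vertices.

7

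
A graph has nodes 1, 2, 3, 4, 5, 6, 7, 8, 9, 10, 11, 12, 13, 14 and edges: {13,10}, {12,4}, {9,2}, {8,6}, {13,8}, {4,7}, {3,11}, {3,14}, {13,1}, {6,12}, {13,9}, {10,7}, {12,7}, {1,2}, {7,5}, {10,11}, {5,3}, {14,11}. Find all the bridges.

none

The edges on the cycle 13-9-2-1-13 are not bridges since each lies on that cycle.
Every edge lies on some cycle, so there are no bridges.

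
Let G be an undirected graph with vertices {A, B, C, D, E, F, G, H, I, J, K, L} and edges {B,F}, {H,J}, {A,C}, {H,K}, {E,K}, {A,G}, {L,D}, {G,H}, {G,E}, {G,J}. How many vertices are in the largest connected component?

I is isolated — a component by itself.
Starting from B we can reach B, F. That is one component of size 2.
Starting from D we can reach D, L. That is one component of size 2.
Starting from A we can reach A, C, E, G, H, J, K. That is one component of size 7.
The largest has 7 vertices.

7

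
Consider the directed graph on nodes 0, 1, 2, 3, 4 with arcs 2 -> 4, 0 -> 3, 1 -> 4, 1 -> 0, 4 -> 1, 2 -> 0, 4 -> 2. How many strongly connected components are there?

{1, 2, 4} are all mutually reachable — one SCC of size 3.
{3} is an SCC by itself.
{0} is an SCC by itself.
That gives 3 strongly connected components.

3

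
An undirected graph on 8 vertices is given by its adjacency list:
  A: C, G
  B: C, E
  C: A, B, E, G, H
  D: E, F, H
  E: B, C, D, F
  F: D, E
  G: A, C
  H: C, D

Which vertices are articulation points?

C

Removing C increases the component count from 1 to 2, so C is a cut vertex.
By contrast removing D leaves 1 component; it is not a cut vertex. No other vertex is a cut vertex either.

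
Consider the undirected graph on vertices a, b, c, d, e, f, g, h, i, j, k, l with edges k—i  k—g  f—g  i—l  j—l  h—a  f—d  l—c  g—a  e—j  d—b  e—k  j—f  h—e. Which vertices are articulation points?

Removing d increases the component count from 1 to 2, so d is a cut vertex.
Removing f increases the component count from 1 to 2, so f is a cut vertex.
Removing l increases the component count from 1 to 2, so l is a cut vertex.
By contrast removing h leaves 1 component; it is not a cut vertex. No other vertex is a cut vertex either.

d, f, l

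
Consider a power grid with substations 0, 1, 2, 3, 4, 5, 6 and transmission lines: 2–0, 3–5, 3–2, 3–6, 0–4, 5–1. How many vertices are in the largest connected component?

Starting from 0 we can reach 0, 1, 2, 3, 4, 5, 6. That is one component of size 7.
The largest has 7 vertices.

7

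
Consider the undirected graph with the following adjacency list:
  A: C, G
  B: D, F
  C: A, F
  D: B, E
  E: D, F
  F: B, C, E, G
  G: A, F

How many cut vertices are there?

1

Removing F increases the component count from 1 to 2, so F is a cut vertex.
By contrast removing C leaves 1 component; it is not a cut vertex. No other vertex is a cut vertex either.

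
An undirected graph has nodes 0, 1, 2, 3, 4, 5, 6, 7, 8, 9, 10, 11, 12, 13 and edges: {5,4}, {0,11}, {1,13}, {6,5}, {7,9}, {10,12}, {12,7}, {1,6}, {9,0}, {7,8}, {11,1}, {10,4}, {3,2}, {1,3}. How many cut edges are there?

The edges on the cycle 10-12-7-9-0-11-1-6-5-4-10 are not bridges since each lies on that cycle.
But removing 3—2 disconnects 3 from 2; removing 13—1 disconnects 13 from 1; removing 3—1 disconnects 3 from 1; removing 7—8 disconnects 7 from 8 — these are bridges.
That makes 4 bridges.

4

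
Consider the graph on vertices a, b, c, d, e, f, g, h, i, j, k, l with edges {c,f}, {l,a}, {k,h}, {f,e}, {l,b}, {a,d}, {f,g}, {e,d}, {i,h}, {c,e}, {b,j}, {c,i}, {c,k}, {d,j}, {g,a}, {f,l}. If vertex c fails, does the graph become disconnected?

Deleting c raises the number of components from 1 to 2, so c is a cut vertex.

Yes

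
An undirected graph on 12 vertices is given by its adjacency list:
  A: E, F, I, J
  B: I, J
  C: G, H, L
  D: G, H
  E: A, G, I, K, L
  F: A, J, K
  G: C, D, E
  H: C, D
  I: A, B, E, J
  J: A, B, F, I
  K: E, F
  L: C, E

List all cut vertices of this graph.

E

Removing E increases the component count from 1 to 2, so E is a cut vertex.
By contrast removing G leaves 1 component; it is not a cut vertex. No other vertex is a cut vertex either.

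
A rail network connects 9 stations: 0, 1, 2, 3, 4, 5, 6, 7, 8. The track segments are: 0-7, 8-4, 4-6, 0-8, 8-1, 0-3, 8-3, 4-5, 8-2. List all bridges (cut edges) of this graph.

0-7, 1-8, 2-8, 4-5, 4-6, 4-8

The edges on the cycle 0-8-3-0 are not bridges since each lies on that cycle.
But removing 8-2 disconnects 8 from 2; removing 4-6 disconnects 4 from 6; removing 4-5 disconnects 4 from 5; removing 8-4 disconnects 8 from 4 — these are bridges.
In total 6 edges are bridges.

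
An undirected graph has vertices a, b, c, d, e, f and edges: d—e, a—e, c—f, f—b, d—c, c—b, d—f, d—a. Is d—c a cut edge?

No

After removing d—c, the path d-f-c still connects them, so the edge is not a bridge.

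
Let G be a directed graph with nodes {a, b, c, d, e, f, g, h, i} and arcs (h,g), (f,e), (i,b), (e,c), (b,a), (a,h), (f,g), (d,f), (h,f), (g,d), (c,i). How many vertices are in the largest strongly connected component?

9

{a, b, c, d, e, f, g, h, i} are all mutually reachable — one SCC of size 9.
The largest has 9 vertices.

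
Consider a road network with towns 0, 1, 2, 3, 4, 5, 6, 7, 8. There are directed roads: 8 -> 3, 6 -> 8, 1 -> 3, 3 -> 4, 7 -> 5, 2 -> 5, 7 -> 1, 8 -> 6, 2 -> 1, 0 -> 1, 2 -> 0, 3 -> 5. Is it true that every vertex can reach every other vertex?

No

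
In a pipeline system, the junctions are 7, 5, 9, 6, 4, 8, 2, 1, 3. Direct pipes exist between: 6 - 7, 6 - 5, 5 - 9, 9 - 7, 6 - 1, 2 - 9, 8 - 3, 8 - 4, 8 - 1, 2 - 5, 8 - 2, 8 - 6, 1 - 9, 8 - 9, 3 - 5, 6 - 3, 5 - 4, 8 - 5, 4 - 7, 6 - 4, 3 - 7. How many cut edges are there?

0

The edges on the cycle 8-6-3-8 are not bridges since each lies on that cycle.
Every edge lies on some cycle, so there are no bridges.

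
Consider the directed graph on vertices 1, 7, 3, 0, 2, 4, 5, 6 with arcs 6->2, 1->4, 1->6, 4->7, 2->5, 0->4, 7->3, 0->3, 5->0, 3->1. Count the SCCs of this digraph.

{0, 1, 2, 3, 4, 5, 6, 7} are all mutually reachable — one SCC of size 8.
That gives 1 strongly connected component.

1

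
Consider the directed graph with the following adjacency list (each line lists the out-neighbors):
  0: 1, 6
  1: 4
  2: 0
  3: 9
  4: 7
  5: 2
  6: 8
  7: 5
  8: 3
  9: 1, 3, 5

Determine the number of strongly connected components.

{0, 1, 2, 3, 4, 5, 6, 7, 8, 9} are all mutually reachable — one SCC of size 10.
That gives 1 strongly connected component.

1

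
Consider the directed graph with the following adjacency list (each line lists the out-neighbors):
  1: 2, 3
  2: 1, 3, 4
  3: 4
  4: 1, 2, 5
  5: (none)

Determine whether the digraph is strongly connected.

There is no directed path from 5 to 2, so the graph is not strongly connected.

No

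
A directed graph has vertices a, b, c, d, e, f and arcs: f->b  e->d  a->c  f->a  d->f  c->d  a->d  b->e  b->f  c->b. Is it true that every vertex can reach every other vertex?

Yes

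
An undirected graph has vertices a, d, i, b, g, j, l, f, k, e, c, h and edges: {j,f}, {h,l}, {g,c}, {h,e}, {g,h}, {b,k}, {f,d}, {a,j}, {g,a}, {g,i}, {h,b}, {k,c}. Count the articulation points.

5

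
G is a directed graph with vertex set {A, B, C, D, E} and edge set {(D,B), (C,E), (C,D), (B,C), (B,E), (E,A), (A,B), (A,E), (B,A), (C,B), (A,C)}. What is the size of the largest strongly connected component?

{A, B, C, D, E} are all mutually reachable — one SCC of size 5.
The largest has 5 vertices.

5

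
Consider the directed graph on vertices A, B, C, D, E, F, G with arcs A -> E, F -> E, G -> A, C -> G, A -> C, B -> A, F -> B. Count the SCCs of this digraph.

5

{A, C, G} are all mutually reachable — one SCC of size 3.
{B} is an SCC by itself.
{F} is an SCC by itself.
{D} is an SCC by itself.
{E} is an SCC by itself.
That gives 5 strongly connected components.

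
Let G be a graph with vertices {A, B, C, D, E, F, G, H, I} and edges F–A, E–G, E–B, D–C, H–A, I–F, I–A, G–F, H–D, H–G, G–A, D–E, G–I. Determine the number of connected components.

1

Starting from A we can reach A, B, C, D, E, F, G, H, I. That is one component of size 9.
Total: 1 component.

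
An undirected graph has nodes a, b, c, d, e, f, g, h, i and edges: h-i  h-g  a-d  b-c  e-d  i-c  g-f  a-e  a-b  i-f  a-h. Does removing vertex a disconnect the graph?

Yes

Deleting a raises the number of components from 1 to 2, so a is a cut vertex.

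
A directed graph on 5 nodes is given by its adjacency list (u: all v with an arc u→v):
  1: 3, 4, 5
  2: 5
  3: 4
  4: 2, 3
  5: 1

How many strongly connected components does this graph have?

1

{1, 2, 3, 4, 5} are all mutually reachable — one SCC of size 5.
That gives 1 strongly connected component.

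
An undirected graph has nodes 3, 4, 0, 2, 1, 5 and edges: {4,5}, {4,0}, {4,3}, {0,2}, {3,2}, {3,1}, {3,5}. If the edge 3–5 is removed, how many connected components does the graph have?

1

3 and 5 are still connected via 3-4-5, so the component count stays at 1.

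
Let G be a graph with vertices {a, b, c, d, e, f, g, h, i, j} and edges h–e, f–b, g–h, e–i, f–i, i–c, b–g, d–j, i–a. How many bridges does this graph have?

3

The edges on the cycle f-b-g-h-e-i-f are not bridges since each lies on that cycle.
But removing d–j disconnects d from j; removing i–a disconnects i from a; removing i–c disconnects i from c — these are bridges.
That makes 3 bridges.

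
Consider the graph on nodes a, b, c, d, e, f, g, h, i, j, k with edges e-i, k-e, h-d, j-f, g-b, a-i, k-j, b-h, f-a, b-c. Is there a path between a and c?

No

The component containing a is {a, e, f, i, j, k}, and c is not in it.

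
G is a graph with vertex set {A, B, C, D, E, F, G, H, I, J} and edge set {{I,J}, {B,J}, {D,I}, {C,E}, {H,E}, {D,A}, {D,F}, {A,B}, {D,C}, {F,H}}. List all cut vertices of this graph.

Removing D increases the component count from 2 to 3, so D is a cut vertex.
By contrast removing E leaves 2 components; it is not a cut vertex. No other vertex is a cut vertex either.

D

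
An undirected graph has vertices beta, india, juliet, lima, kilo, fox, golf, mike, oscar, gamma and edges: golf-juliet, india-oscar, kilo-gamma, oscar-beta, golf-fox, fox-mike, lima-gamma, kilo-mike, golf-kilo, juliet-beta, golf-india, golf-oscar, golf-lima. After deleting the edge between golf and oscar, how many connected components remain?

1

golf and oscar are still connected via golf-india-oscar, so the component count stays at 1.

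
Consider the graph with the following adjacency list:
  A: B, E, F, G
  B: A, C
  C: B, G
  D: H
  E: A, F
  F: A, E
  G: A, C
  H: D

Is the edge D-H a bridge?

Removing D-H leaves no path between D and H: the component count goes from 2 to 3. So it is a bridge.

Yes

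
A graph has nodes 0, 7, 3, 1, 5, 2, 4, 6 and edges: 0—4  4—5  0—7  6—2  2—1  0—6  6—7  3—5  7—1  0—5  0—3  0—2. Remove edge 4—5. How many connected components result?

4 and 5 are still connected via 4-0-5, so the component count stays at 1.

1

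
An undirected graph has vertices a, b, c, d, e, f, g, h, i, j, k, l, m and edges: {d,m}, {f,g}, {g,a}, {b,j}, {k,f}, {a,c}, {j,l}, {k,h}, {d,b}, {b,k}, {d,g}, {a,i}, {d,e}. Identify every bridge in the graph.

a-c, a-g, a-i, b-j, d-e, d-m, h-k, j-l

The edges on the cycle d-b-k-f-g-d are not bridges since each lies on that cycle.
But removing h - k disconnects h from k; removing b - j disconnects b from j; removing d - e disconnects d from e; removing d - m disconnects d from m — these are bridges.
In total 8 edges are bridges.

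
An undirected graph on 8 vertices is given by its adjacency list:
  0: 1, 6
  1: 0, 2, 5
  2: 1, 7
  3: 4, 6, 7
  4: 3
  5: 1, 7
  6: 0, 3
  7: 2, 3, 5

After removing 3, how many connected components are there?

With 3 gone, the remaining components are: {4}; {0, 1, 2, 5, 6, 7}.
That is 2 components.

2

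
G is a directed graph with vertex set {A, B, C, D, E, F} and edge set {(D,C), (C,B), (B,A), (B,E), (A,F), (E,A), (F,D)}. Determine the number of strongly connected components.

{A, B, C, D, E, F} are all mutually reachable — one SCC of size 6.
That gives 1 strongly connected component.

1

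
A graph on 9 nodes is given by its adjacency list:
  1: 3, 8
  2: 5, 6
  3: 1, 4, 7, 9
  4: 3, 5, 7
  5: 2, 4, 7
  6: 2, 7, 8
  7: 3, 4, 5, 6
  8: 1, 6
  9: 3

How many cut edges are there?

1

The edges on the cycle 7-6-8-1-3-7 are not bridges since each lies on that cycle.
But removing 9-3 disconnects 9 from 3 — this is a bridge.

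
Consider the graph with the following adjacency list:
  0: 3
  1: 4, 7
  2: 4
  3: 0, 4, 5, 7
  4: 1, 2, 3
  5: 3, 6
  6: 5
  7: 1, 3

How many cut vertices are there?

Removing 3 increases the component count from 1 to 3, so 3 is a cut vertex.
Removing 4 increases the component count from 1 to 2, so 4 is a cut vertex.
Removing 5 increases the component count from 1 to 2, so 5 is a cut vertex.
By contrast removing 6 leaves 1 component; it is not a cut vertex. No other vertex is a cut vertex either.

3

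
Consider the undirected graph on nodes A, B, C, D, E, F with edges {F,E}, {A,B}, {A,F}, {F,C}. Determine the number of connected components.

2

D is isolated — a component by itself.
Starting from A we can reach A, B, C, E, F. That is one component of size 5.
Total: 2 components.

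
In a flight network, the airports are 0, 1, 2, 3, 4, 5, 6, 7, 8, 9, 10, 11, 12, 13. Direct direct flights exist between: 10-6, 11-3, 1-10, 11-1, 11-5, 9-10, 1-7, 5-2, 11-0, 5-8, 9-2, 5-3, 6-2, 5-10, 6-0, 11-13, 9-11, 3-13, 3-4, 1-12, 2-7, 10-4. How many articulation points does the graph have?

2

Removing 1 increases the component count from 1 to 2, so 1 is a cut vertex.
Removing 5 increases the component count from 1 to 2, so 5 is a cut vertex.
By contrast removing 6 leaves 1 component; it is not a cut vertex. No other vertex is a cut vertex either.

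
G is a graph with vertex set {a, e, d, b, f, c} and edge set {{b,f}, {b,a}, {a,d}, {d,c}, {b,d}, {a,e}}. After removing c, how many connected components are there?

With c gone, the remaining components are: {a, b, d, e, f}.
That is 1 component.

1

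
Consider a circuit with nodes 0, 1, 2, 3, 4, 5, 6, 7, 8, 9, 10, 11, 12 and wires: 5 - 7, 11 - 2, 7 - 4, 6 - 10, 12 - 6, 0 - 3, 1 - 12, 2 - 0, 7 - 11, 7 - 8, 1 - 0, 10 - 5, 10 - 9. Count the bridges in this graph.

The edges on the cycle 1-12-6-10-5-7-11-2-0-1 are not bridges since each lies on that cycle.
But removing 4 - 7 disconnects 4 from 7; removing 0 - 3 disconnects 0 from 3; removing 9 - 10 disconnects 9 from 10; removing 8 - 7 disconnects 8 from 7 — these are bridges.
That makes 4 bridges.

4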